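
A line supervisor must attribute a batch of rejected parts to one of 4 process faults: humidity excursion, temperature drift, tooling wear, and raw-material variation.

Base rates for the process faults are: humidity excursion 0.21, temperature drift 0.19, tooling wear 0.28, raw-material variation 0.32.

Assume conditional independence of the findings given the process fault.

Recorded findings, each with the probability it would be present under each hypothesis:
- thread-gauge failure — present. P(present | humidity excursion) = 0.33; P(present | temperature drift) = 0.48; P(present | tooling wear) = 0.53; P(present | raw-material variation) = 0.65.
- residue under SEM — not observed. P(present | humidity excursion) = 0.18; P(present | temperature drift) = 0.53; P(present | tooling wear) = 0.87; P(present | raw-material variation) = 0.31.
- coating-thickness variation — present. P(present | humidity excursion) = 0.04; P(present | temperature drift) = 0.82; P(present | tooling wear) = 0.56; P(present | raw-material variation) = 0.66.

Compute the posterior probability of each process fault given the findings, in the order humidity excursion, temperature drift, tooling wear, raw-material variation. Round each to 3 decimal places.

Multiply each prior by the joint likelihood of the evidence pattern (using 1 − P(present | H) for each absent finding):
  humidity excursion: 0.21 × 0.33 × (1 − 0.18) × 0.04 = 0.002273
  temperature drift: 0.19 × 0.48 × (1 − 0.53) × 0.82 = 0.035148
  tooling wear: 0.28 × 0.53 × (1 − 0.87) × 0.56 = 0.010804
  raw-material variation: 0.32 × 0.65 × (1 − 0.31) × 0.66 = 0.094723
Normalizing constant Z = 0.002273 + 0.035148 + 0.010804 + 0.094723 = 0.14295.
P(humidity excursion | evidence) = 0.002273 / 0.14295 ≈ 0.016
P(temperature drift | evidence) = 0.035148 / 0.14295 ≈ 0.246
P(tooling wear | evidence) = 0.010804 / 0.14295 ≈ 0.076
P(raw-material variation | evidence) = 0.094723 / 0.14295 ≈ 0.663

0.016, 0.246, 0.076, 0.663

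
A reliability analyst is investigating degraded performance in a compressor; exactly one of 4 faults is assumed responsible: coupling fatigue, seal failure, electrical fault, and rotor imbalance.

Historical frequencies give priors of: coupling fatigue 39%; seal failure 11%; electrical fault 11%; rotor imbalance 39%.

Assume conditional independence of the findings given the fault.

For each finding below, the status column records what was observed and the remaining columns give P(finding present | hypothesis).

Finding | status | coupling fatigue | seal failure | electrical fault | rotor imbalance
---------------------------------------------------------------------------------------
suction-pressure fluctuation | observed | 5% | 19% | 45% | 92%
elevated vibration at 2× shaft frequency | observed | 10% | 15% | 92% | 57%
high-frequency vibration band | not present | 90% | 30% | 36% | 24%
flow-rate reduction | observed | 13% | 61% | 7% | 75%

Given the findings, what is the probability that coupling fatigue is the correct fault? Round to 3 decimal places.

0.000

For each hypothesis, the unnormalized posterior weight is prior × product of the finding likelihoods (using 1 − P(present | H) for each absent finding):
  coupling fatigue: 0.39 × 0.05 × 0.10 × (1 − 0.90) × 0.13 = 2.535e-05
  seal failure: 0.11 × 0.19 × 0.15 × (1 − 0.30) × 0.61 = 0.0013386
  electrical fault: 0.11 × 0.45 × 0.92 × (1 − 0.36) × 0.07 = 0.0020402
  rotor imbalance: 0.39 × 0.92 × 0.57 × (1 − 0.24) × 0.75 = 0.11657
Normalizing constant Z = 2.535e-05 + 0.0013386 + 0.0020402 + 0.11657 = 0.11998.
P(coupling fatigue | evidence) = 2.535e-05 / 0.11998 ≈ 0.000.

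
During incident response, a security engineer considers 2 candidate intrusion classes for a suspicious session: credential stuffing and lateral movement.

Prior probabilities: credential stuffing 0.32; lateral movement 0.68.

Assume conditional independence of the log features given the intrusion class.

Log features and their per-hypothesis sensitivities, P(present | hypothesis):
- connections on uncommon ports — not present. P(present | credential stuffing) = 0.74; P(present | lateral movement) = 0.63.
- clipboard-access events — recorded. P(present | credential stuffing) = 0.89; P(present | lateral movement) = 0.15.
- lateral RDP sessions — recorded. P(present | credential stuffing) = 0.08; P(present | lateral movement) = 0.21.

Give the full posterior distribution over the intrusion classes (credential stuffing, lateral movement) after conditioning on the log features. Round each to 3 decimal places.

0.428, 0.572

Multiply each prior by the joint likelihood of the log feature pattern (using 1 − P(present | H) for each absent log feature):
  credential stuffing: 0.32 × (1 − 0.74) × 0.89 × 0.08 = 0.0059238
  lateral movement: 0.68 × (1 − 0.63) × 0.15 × 0.21 = 0.0079254
The unnormalized weights sum to 0.013849.
P(credential stuffing | evidence) = 0.0059238 / 0.013849 ≈ 0.428
P(lateral movement | evidence) = 0.0079254 / 0.013849 ≈ 0.572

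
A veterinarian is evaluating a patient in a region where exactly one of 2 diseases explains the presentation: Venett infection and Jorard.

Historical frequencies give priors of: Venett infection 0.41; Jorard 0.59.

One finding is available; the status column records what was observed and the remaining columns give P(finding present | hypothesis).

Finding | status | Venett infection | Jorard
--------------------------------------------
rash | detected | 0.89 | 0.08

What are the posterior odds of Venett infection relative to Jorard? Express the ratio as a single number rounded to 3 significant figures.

Unnormalized posterior weight (prior times the finding likelihood) for each of the two hypotheses:
  Venett infection: 0.41 × 0.89 = 0.3649
  Jorard: 0.59 × 0.08 = 0.0472
Posterior odds = 0.3649 / 0.0472 ≈ 7.73.

7.73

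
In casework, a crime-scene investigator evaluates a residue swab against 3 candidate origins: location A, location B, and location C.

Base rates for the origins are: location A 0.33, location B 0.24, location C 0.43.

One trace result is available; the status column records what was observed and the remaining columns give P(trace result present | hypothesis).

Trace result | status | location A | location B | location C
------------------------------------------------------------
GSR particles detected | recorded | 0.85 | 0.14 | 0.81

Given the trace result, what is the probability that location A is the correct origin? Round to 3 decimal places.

For each hypothesis, the unnormalized posterior weight is prior × likelihood:
  location A: 0.33 × 0.85 = 0.2805
  location B: 0.24 × 0.14 = 0.0336
  location C: 0.43 × 0.81 = 0.3483
Marginal likelihood of the evidence = 0.6624.
P(location A | evidence) = 0.2805 / 0.6624 ≈ 0.423.

0.423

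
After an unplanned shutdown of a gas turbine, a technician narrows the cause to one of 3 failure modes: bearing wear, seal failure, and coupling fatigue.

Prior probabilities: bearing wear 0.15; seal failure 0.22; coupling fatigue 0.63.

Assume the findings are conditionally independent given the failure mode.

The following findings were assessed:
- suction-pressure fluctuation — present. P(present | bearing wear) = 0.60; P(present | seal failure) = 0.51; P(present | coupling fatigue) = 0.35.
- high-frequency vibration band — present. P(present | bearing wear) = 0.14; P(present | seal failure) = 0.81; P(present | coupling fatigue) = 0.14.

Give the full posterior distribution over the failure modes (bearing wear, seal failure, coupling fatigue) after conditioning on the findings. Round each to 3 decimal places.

0.094, 0.676, 0.230

Multiply each prior by the joint likelihood of the evidence pattern:
  bearing wear: 0.15 × 0.60 × 0.14 = 0.0126
  seal failure: 0.22 × 0.51 × 0.81 = 0.090882
  coupling fatigue: 0.63 × 0.35 × 0.14 = 0.03087
Marginal likelihood of the evidence = 0.13435.
P(bearing wear | evidence) = 0.0126 / 0.13435 ≈ 0.094
P(seal failure | evidence) = 0.090882 / 0.13435 ≈ 0.676
P(coupling fatigue | evidence) = 0.03087 / 0.13435 ≈ 0.230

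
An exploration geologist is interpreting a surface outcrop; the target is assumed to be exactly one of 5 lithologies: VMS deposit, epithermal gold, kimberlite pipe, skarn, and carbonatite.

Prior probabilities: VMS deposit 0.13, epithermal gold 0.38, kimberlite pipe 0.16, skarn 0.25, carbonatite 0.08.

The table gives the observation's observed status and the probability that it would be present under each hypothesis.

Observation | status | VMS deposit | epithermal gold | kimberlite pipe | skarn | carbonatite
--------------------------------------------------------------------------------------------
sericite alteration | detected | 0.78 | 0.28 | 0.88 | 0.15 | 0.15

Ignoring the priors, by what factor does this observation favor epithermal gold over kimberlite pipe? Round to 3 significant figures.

The Bayes factor is the ratio of the two likelihoods.
  epithermal gold: 0.28
  kimberlite pipe: 0.88
Bayes factor = 0.28 / 0.88 ≈ 0.318

0.318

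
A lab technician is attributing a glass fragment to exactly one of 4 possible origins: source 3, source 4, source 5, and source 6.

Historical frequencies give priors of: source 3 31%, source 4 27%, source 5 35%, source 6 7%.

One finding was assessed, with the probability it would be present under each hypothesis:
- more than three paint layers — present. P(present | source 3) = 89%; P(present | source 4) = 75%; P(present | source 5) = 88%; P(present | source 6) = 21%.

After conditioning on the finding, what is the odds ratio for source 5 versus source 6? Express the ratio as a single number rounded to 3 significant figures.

21.0

Posterior odds equal prior odds times the likelihood ratio; only the two competing hypotheses matter.
  source 5: 0.35 × 0.88 = 0.308
  source 6: 0.07 × 0.21 = 0.0147
Posterior odds = 0.308 / 0.0147 ≈ 21.0.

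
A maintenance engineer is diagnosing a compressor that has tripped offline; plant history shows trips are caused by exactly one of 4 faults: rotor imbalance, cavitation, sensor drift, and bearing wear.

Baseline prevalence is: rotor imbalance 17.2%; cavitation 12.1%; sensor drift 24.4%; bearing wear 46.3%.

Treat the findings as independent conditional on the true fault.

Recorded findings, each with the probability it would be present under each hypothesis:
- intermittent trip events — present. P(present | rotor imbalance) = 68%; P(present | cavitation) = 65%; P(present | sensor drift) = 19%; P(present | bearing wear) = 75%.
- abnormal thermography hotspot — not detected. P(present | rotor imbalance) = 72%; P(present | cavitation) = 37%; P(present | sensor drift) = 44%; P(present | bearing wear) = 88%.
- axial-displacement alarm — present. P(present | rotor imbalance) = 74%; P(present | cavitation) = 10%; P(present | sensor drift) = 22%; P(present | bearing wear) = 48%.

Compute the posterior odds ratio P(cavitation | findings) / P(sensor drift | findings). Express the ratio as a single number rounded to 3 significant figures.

0.868

Posterior odds equal prior odds times the likelihood ratio; only the two competing hypotheses matter (using 1 − P(present | H) for each absent finding).
  cavitation: 0.121 × 0.65 × (1 − 0.37) × 0.10 = 0.0049549
  sensor drift: 0.244 × 0.19 × (1 − 0.44) × 0.22 = 0.0057116
Odds(cavitation : sensor drift) = 0.0049549 / 0.0057116 ≈ 0.868.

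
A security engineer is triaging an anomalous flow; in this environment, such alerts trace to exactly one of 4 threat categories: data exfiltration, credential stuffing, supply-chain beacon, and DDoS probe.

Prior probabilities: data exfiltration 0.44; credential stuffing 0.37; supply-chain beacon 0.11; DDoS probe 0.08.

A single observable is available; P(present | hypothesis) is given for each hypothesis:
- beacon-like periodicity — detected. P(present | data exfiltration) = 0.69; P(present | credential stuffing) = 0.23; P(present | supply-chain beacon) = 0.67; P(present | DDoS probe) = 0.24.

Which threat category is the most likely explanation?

Multiply each prior by the likelihood of the observable:
  data exfiltration: 0.44 × 0.69 = 0.3036
  credential stuffing: 0.37 × 0.23 = 0.0851
  supply-chain beacon: 0.11 × 0.67 = 0.0737
  DDoS probe: 0.08 × 0.24 = 0.0192
Normalizing constant Z = 0.3036 + 0.0851 + 0.0737 + 0.0192 = 0.4816.
P(data exfiltration | evidence) ≈ 0.3036 / 0.4816 ≈ 0.630
P(credential stuffing | evidence) ≈ 0.0851 / 0.4816 ≈ 0.177
P(supply-chain beacon | evidence) ≈ 0.0737 / 0.4816 ≈ 0.153
P(DDoS probe | evidence) ≈ 0.0192 / 0.4816 ≈ 0.040
The largest is 0.630, so data exfiltration is most probable.

data exfiltration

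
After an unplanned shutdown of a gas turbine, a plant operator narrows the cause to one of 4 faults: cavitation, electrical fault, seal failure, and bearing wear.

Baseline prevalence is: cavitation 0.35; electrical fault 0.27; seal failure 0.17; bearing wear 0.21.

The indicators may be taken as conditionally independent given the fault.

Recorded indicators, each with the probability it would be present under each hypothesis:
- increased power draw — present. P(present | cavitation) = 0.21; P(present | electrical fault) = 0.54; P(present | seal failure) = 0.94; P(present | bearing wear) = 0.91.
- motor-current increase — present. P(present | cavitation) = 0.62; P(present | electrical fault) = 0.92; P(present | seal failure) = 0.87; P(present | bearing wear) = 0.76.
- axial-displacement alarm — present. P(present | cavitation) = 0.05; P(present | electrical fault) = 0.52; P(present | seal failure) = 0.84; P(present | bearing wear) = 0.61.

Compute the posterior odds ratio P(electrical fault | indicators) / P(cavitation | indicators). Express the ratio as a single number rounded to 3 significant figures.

Posterior odds equal prior odds times the likelihood ratio; only the two competing hypotheses matter.
  electrical fault: 0.27 × 0.54 × 0.92 × 0.52 = 0.069751
  cavitation: 0.35 × 0.21 × 0.62 × 0.05 = 0.0022785
Odds(electrical fault : cavitation) = 0.069751 / 0.0022785 ≈ 30.6.

30.6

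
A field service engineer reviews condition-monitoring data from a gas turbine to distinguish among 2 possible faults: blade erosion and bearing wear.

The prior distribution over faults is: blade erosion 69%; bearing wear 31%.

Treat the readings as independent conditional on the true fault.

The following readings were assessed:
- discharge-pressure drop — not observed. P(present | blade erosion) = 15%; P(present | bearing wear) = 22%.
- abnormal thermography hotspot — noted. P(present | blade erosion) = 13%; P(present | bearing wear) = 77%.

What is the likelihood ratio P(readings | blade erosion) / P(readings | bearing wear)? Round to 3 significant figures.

Joint likelihood of the reading pattern under each hypothesis (using 1 − P(present | H) for each absent reading):
  blade erosion: (1 − 0.15) × 0.13 = 0.1105
  bearing wear: (1 − 0.22) × 0.77 = 0.6006
Bayes factor = 0.1105 / 0.6006 ≈ 0.184

0.184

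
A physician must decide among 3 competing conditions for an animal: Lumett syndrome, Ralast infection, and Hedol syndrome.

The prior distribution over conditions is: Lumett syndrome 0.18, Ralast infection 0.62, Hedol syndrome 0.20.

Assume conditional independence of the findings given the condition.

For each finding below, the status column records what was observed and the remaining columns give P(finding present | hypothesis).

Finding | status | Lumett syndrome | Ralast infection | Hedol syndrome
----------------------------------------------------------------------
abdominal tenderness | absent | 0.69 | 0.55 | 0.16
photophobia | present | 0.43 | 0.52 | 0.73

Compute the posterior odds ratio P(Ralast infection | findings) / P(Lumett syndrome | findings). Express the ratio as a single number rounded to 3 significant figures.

6.05

The normalizing constant cancels in an odds ratio, so compute prior × likelihood for the two hypotheses only (using 1 − P(present | H) for each absent finding):
  Ralast infection: 0.62 × (1 − 0.55) × 0.52 = 0.14508
  Lumett syndrome: 0.18 × (1 − 0.69) × 0.43 = 0.023994
Odds(Ralast infection : Lumett syndrome) = 0.14508 / 0.023994 ≈ 6.05.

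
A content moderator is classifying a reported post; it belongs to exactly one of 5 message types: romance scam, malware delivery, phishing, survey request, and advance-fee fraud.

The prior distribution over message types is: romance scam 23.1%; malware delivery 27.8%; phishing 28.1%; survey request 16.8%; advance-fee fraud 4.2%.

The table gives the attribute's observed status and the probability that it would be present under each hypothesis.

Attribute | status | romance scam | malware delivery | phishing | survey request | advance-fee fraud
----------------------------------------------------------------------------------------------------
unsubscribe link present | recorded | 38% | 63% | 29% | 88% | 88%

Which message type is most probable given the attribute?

malware delivery

For each hypothesis, the unnormalized posterior weight is prior × likelihood:
  romance scam: 0.231 × 0.38 = 0.08778
  malware delivery: 0.278 × 0.63 = 0.17514
  phishing: 0.281 × 0.29 = 0.08149
  survey request: 0.168 × 0.88 = 0.14784
  advance-fee fraud: 0.042 × 0.88 = 0.03696
Marginal likelihood of the evidence = 0.52921.
P(romance scam | evidence) ≈ 0.08778 / 0.52921 ≈ 0.166
P(malware delivery | evidence) ≈ 0.17514 / 0.52921 ≈ 0.331
P(phishing | evidence) ≈ 0.08149 / 0.52921 ≈ 0.154
P(survey request | evidence) ≈ 0.14784 / 0.52921 ≈ 0.279
P(advance-fee fraud | evidence) ≈ 0.03696 / 0.52921 ≈ 0.070
The largest is 0.331, so malware delivery is most probable.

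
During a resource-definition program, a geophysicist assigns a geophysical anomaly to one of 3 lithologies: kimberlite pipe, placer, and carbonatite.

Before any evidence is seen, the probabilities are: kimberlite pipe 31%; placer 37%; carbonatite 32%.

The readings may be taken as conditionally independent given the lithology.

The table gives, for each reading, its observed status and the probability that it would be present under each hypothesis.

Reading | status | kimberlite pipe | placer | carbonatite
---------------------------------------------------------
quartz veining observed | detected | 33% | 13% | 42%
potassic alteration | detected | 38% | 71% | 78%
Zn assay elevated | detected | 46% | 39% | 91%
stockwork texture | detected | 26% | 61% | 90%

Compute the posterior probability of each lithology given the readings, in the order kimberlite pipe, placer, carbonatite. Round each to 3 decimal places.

0.047, 0.082, 0.870

For each hypothesis, the unnormalized posterior weight is prior × product of the reading likelihoods:
  kimberlite pipe: 0.31 × 0.33 × 0.38 × 0.46 × 0.26 = 0.0046493
  placer: 0.37 × 0.13 × 0.71 × 0.39 × 0.61 = 0.0081245
  carbonatite: 0.32 × 0.42 × 0.78 × 0.91 × 0.90 = 0.085857
Normalizing constant Z = 0.0046493 + 0.0081245 + 0.085857 = 0.098631.
P(kimberlite pipe | evidence) = 0.0046493 / 0.098631 ≈ 0.047
P(placer | evidence) = 0.0081245 / 0.098631 ≈ 0.082
P(carbonatite | evidence) = 0.085857 / 0.098631 ≈ 0.870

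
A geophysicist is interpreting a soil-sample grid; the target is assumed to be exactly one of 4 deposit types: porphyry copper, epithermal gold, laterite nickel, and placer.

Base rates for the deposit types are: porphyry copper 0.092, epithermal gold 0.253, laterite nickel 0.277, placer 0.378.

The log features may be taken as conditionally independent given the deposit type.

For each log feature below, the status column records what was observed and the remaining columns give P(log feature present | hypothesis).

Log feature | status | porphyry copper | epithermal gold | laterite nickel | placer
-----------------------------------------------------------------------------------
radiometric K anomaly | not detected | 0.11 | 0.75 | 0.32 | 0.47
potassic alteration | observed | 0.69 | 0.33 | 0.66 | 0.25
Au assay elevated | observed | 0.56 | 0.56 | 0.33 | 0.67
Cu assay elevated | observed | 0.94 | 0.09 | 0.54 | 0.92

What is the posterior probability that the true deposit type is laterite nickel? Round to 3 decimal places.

0.264

Multiply each prior by the joint likelihood of the log feature pattern (using 1 − P(present | H) for each absent log feature):
  porphyry copper: 0.092 × (1 − 0.11) × 0.69 × 0.56 × 0.94 = 0.02974
  epithermal gold: 0.253 × (1 − 0.75) × 0.33 × 0.56 × 0.09 = 0.001052
  laterite nickel: 0.277 × (1 − 0.32) × 0.66 × 0.33 × 0.54 = 0.022153
  placer: 0.378 × (1 − 0.47) × 0.25 × 0.67 × 0.92 = 0.030872
Marginal likelihood of the evidence = 0.083818.
P(laterite nickel | evidence) = 0.022153 / 0.083818 ≈ 0.264.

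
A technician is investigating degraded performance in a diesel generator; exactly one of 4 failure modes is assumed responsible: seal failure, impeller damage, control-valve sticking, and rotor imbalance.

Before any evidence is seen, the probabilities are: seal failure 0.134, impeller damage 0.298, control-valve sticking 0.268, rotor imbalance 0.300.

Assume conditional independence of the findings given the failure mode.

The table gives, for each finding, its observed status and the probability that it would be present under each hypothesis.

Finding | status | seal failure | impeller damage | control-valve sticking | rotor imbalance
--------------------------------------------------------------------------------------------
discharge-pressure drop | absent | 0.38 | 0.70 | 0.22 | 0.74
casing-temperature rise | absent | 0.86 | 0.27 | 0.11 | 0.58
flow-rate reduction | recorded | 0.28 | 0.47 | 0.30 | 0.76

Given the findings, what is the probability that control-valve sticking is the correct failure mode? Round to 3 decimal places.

0.487

By Bayes' rule with conditional independence, the unnormalized weight for each hypothesis is prior × ∏ likelihoods (using 1 − P(present | H) for each absent finding):
  seal failure: 0.134 × (1 − 0.38) × (1 − 0.86) × 0.28 = 0.0032567
  impeller damage: 0.298 × (1 − 0.70) × (1 − 0.27) × 0.47 = 0.030673
  control-valve sticking: 0.268 × (1 − 0.22) × (1 − 0.11) × 0.30 = 0.055814
  rotor imbalance: 0.300 × (1 − 0.74) × (1 − 0.58) × 0.76 = 0.024898
Marginal likelihood of the evidence = 0.11464.
P(control-valve sticking | evidence) = 0.055814 / 0.11464 ≈ 0.487.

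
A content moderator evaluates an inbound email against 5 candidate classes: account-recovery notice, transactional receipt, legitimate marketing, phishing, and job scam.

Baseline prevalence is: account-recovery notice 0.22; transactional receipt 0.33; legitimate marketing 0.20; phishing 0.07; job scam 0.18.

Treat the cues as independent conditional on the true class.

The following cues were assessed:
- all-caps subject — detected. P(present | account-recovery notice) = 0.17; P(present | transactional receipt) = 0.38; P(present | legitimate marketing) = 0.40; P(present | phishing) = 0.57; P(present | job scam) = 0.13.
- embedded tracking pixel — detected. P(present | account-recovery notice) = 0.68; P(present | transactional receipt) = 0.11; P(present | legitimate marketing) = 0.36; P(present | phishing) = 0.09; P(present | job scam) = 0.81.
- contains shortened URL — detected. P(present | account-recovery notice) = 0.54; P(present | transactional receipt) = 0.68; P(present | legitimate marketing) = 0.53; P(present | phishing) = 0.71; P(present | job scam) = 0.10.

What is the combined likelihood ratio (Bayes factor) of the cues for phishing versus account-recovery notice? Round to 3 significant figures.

The Bayes factor is the ratio of the joint likelihoods of the cue pattern under the two hypotheses.
  phishing: 0.57 × 0.09 × 0.71 = 0.036423
  account-recovery notice: 0.17 × 0.68 × 0.54 = 0.062424
Bayes factor = 0.036423 / 0.062424 ≈ 0.583

0.583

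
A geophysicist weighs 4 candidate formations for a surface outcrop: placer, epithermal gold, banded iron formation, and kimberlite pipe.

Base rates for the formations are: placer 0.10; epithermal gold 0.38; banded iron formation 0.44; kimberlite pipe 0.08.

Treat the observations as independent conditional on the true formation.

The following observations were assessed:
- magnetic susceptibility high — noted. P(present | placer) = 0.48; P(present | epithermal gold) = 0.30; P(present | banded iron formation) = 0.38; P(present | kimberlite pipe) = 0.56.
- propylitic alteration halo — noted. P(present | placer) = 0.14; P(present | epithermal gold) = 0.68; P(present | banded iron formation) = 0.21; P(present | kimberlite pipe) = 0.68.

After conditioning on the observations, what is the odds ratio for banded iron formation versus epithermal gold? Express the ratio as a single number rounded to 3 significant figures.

Unnormalized posterior weight (prior times the observation likelihoods) for each of the two hypotheses:
  banded iron formation: 0.44 × 0.38 × 0.21 = 0.035112
  epithermal gold: 0.38 × 0.30 × 0.68 = 0.07752
Posterior odds = 0.035112 / 0.07752 ≈ 0.453.

0.453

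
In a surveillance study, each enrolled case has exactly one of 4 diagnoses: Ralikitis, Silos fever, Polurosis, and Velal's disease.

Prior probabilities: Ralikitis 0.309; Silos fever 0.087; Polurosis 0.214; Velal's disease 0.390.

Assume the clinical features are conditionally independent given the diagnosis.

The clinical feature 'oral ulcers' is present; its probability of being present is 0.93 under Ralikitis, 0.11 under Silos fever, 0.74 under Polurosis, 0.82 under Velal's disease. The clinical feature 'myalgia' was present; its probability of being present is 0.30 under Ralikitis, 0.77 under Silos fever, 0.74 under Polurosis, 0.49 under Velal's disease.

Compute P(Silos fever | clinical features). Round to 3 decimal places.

0.020

Multiply each prior by the joint likelihood of the clinical feature pattern:
  Ralikitis: 0.309 × 0.93 × 0.30 = 0.086211
  Silos fever: 0.087 × 0.11 × 0.77 = 0.0073689
  Polurosis: 0.214 × 0.74 × 0.74 = 0.11719
  Velal's disease: 0.390 × 0.82 × 0.49 = 0.1567
The unnormalized weights sum to 0.36747.
P(Silos fever | evidence) = 0.0073689 / 0.36747 ≈ 0.020.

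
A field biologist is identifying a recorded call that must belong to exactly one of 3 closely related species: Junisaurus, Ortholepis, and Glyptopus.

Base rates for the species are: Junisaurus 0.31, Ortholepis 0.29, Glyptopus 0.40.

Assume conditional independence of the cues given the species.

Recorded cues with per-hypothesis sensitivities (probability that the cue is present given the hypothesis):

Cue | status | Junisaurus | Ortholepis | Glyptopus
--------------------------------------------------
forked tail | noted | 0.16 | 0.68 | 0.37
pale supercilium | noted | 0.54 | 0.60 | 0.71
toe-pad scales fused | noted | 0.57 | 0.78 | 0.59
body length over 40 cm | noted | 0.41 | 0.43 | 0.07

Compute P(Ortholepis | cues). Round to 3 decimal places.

0.789

By Bayes' rule with conditional independence, the unnormalized weight for each hypothesis is prior × ∏ likelihoods:
  Junisaurus: 0.31 × 0.16 × 0.54 × 0.57 × 0.41 = 0.0062594
  Ortholepis: 0.29 × 0.68 × 0.60 × 0.78 × 0.43 = 0.039685
  Glyptopus: 0.40 × 0.37 × 0.71 × 0.59 × 0.07 = 0.0043398
The unnormalized weights sum to 0.050284.
P(Ortholepis | evidence) = 0.039685 / 0.050284 ≈ 0.789.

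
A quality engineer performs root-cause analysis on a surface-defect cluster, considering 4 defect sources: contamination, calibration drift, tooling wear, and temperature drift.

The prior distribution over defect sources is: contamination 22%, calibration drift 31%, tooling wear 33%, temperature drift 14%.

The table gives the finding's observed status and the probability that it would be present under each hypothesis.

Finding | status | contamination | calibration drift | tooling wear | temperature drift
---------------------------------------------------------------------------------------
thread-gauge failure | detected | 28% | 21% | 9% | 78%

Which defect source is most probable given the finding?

For each hypothesis, the unnormalized posterior weight is prior × likelihood:
  contamination: 0.22 × 0.28 = 0.0616
  calibration drift: 0.31 × 0.21 = 0.0651
  tooling wear: 0.33 × 0.09 = 0.0297
  temperature drift: 0.14 × 0.78 = 0.1092
Normalizing constant Z = 0.0616 + 0.0651 + 0.0297 + 0.1092 = 0.2656.
P(contamination | evidence) ≈ 0.0616 / 0.2656 ≈ 0.232
P(calibration drift | evidence) ≈ 0.0651 / 0.2656 ≈ 0.245
P(tooling wear | evidence) ≈ 0.0297 / 0.2656 ≈ 0.112
P(temperature drift | evidence) ≈ 0.1092 / 0.2656 ≈ 0.411
The largest is 0.411, so temperature drift is most probable.

temperature drift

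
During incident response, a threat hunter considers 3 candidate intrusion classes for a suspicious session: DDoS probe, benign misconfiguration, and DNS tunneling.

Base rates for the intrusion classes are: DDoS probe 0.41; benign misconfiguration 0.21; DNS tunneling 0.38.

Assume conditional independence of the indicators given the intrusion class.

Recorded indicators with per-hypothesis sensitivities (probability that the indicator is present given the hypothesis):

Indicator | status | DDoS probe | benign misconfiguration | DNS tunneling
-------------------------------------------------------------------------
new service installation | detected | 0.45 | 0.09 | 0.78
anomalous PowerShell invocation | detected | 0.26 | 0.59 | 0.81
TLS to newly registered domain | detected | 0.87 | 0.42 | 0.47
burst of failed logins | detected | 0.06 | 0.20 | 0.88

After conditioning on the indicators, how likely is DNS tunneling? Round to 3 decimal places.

For each hypothesis, the unnormalized posterior weight is prior × product of the indicator likelihoods:
  DDoS probe: 0.41 × 0.45 × 0.26 × 0.87 × 0.06 = 0.002504
  benign misconfiguration: 0.21 × 0.09 × 0.59 × 0.42 × 0.20 = 0.00093668
  DNS tunneling: 0.38 × 0.78 × 0.81 × 0.47 × 0.88 = 0.099299
Marginal likelihood of the evidence = 0.10274.
P(DNS tunneling | evidence) = 0.099299 / 0.10274 ≈ 0.967.

0.967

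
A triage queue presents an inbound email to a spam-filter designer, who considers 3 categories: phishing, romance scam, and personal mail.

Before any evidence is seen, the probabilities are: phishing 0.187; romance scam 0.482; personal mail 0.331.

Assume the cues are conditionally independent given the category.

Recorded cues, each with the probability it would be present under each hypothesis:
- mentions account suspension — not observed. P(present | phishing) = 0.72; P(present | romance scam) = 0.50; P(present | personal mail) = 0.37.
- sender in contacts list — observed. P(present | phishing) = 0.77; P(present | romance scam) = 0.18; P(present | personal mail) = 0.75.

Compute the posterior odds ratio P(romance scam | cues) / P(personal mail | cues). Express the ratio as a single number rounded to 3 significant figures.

Unnormalized posterior weight (prior times the cue likelihoods) for each of the two hypotheses (using 1 − P(present | H) for each absent cue):
  romance scam: 0.482 × (1 − 0.50) × 0.18 = 0.04338
  personal mail: 0.331 × (1 − 0.37) × 0.75 = 0.1564
Odds(romance scam : personal mail) = 0.04338 / 0.1564 ≈ 0.277.

0.277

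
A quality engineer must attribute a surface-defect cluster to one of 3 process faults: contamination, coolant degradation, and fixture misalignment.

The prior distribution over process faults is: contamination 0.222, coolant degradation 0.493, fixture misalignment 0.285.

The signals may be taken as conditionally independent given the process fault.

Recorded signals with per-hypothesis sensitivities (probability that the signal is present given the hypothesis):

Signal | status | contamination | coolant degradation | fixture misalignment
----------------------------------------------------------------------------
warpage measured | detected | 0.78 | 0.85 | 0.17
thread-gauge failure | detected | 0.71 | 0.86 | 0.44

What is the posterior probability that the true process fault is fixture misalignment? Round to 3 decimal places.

0.042

Multiply each prior by the joint likelihood of the signal pattern:
  contamination: 0.222 × 0.78 × 0.71 = 0.12294
  coolant degradation: 0.493 × 0.85 × 0.86 = 0.36038
  fixture misalignment: 0.285 × 0.17 × 0.44 = 0.021318
Marginal likelihood of the evidence = 0.50464.
P(fixture misalignment | evidence) = 0.021318 / 0.50464 ≈ 0.042.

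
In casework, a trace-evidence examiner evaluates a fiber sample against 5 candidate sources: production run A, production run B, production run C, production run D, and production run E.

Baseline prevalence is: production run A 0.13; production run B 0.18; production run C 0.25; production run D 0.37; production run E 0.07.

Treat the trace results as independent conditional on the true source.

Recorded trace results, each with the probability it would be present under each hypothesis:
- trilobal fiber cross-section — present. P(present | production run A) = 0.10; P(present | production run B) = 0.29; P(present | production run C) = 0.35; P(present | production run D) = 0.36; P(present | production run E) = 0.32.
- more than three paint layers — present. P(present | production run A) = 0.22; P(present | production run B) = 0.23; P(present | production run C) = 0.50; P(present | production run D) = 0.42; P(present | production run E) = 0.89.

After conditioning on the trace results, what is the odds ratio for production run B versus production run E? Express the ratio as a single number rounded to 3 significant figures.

Posterior odds equal prior odds times the likelihood ratio; only the two competing hypotheses matter.
  production run B: 0.18 × 0.29 × 0.23 = 0.012006
  production run E: 0.07 × 0.32 × 0.89 = 0.019936
Posterior odds = 0.012006 / 0.019936 ≈ 0.602.

0.602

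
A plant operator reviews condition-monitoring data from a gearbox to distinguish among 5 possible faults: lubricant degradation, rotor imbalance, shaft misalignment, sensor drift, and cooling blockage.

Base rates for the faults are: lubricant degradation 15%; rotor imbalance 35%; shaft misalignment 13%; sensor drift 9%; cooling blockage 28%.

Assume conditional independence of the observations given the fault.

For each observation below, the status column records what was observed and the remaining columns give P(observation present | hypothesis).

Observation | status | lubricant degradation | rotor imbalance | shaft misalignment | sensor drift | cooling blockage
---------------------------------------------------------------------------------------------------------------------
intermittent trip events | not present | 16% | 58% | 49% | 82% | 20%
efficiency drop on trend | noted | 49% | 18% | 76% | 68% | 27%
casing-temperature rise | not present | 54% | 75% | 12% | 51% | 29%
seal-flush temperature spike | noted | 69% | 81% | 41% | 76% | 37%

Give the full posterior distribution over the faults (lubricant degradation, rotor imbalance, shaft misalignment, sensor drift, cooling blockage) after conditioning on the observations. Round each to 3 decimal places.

Multiply each prior by the joint likelihood of the evidence pattern (using 1 − P(present | H) for each absent observation):
  lubricant degradation: 0.15 × (1 − 0.16) × 0.49 × (1 − 0.54) × 0.69 = 0.019596
  rotor imbalance: 0.35 × (1 − 0.58) × 0.18 × (1 − 0.75) × 0.81 = 0.0053581
  shaft misalignment: 0.13 × (1 − 0.49) × 0.76 × (1 − 0.12) × 0.41 = 0.01818
  sensor drift: 0.09 × (1 − 0.82) × 0.68 × (1 − 0.51) × 0.76 = 0.0041024
  cooling blockage: 0.28 × (1 − 0.20) × 0.27 × (1 − 0.29) × 0.37 = 0.015888
Normalizing constant Z = 0.019596 + 0.0053581 + 0.01818 + 0.0041024 + 0.015888 = 0.063125.
P(lubricant degradation | evidence) = 0.019596 / 0.063125 ≈ 0.310
P(rotor imbalance | evidence) = 0.0053581 / 0.063125 ≈ 0.085
P(shaft misalignment | evidence) = 0.01818 / 0.063125 ≈ 0.288
P(sensor drift | evidence) = 0.0041024 / 0.063125 ≈ 0.065
P(cooling blockage | evidence) = 0.015888 / 0.063125 ≈ 0.252

0.310, 0.085, 0.288, 0.065, 0.252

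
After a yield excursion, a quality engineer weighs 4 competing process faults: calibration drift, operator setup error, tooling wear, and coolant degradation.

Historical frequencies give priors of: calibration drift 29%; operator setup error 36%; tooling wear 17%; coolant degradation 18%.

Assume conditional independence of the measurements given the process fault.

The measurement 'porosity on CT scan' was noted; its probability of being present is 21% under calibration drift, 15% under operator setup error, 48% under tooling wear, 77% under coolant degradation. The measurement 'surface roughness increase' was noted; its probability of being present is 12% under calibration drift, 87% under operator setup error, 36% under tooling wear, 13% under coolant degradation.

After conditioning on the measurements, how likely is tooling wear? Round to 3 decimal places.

0.289

By Bayes' rule with conditional independence, the unnormalized weight for each hypothesis is prior × ∏ likelihoods:
  calibration drift: 0.29 × 0.21 × 0.12 = 0.007308
  operator setup error: 0.36 × 0.15 × 0.87 = 0.04698
  tooling wear: 0.17 × 0.48 × 0.36 = 0.029376
  coolant degradation: 0.18 × 0.77 × 0.13 = 0.018018
The unnormalized weights sum to 0.10168.
P(tooling wear | evidence) = 0.029376 / 0.10168 ≈ 0.289.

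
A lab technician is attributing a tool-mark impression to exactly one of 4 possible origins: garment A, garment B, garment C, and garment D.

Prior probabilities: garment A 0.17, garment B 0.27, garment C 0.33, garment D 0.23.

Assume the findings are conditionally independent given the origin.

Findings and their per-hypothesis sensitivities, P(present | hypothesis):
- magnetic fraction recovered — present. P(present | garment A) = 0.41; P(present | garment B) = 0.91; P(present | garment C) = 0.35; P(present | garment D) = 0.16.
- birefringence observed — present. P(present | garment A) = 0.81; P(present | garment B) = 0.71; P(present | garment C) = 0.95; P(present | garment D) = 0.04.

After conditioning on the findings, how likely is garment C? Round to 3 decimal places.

By Bayes' rule with conditional independence, the unnormalized weight for each hypothesis is prior × ∏ likelihoods:
  garment A: 0.17 × 0.41 × 0.81 = 0.056457
  garment B: 0.27 × 0.91 × 0.71 = 0.17445
  garment C: 0.33 × 0.35 × 0.95 = 0.10972
  garment D: 0.23 × 0.16 × 0.04 = 0.001472
Marginal likelihood of the evidence = 0.3421.
P(garment C | evidence) = 0.10972 / 0.3421 ≈ 0.321.

0.321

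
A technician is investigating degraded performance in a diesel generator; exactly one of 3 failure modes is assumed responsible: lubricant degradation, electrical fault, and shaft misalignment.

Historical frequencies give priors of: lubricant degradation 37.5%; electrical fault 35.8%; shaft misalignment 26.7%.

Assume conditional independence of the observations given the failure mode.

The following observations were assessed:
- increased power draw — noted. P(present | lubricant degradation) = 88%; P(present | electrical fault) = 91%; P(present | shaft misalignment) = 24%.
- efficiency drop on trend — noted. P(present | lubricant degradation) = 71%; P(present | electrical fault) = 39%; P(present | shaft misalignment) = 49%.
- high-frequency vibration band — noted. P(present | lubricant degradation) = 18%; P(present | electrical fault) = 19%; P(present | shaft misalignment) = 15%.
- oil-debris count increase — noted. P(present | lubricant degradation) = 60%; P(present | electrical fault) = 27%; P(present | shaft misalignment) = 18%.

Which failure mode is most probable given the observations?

lubricant degradation

Multiply each prior by the joint likelihood of the evidence pattern:
  lubricant degradation: 0.375 × 0.88 × 0.71 × 0.18 × 0.60 = 0.025304
  electrical fault: 0.358 × 0.91 × 0.39 × 0.19 × 0.27 = 0.0065179
  shaft misalignment: 0.267 × 0.24 × 0.49 × 0.15 × 0.18 = 0.00084778
Marginal likelihood of the evidence = 0.03267.
P(lubricant degradation | evidence) ≈ 0.025304 / 0.03267 ≈ 0.775
P(electrical fault | evidence) ≈ 0.0065179 / 0.03267 ≈ 0.200
P(shaft misalignment | evidence) ≈ 0.00084778 / 0.03267 ≈ 0.026
The largest is 0.775, so lubricant degradation is most probable.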